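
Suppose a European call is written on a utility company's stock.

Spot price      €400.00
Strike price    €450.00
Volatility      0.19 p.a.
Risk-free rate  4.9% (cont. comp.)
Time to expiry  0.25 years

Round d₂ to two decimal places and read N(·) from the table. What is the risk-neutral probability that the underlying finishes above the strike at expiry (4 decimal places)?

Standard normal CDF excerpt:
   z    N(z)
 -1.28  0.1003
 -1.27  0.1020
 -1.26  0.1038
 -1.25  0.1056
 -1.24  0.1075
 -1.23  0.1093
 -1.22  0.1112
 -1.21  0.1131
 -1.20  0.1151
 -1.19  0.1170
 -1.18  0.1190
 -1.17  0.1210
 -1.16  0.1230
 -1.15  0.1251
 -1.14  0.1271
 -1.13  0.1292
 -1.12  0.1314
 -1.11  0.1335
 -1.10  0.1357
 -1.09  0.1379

σ√T = 0.19 × 0.5000 = 0.0950
d₁ = [ln(400/450) + (0.049 + ½·0.19²)·0.25] / (σ√T) = (-0.1178 + 0.0168) / 0.0950 = -1.0634 ⇒ -1.06
d₂ = -1.0634 − 0.0950 = -1.1584 ⇒ -1.16
Risk-neutral Pr[S_T > K] = N(d₂) = N(-1.16) = 0.1230

0.1230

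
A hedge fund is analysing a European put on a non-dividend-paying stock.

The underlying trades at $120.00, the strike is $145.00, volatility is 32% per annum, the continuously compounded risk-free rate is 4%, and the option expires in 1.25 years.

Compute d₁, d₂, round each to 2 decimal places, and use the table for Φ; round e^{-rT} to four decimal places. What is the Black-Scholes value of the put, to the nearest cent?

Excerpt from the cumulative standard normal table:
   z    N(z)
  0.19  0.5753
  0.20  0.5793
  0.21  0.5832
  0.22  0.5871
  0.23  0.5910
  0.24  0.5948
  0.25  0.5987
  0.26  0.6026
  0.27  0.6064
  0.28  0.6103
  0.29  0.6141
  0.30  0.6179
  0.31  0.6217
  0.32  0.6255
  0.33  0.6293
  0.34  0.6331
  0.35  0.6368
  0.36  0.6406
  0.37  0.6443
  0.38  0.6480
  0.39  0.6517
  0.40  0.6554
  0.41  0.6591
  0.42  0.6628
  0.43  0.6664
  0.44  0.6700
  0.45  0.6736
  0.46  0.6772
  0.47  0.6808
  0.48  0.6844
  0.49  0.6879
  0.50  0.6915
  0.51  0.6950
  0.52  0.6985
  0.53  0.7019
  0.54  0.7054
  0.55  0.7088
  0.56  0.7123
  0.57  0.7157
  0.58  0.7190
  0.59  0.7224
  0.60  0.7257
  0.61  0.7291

σ√T = 0.32·√1.25 = 0.3578
d₁ = [ln(120/145) + (0.04 + 0.32²/2)·1.25] / 0.3578 = [-0.1892 + 0.1140] / 0.3578 = -0.2103 → -0.21
d₂ = d₁ − σ√T = -0.2103 − 0.3578 = -0.5681 → -0.57
exp(−rT) = exp(−0.04·1.25) = 0.9512
N(−d₂) = N(0.57) = 0.7157;  N(−d₁) = N(0.21) = 0.5832
P = 145·0.9512·0.7157 − 120·0.5832 = 98.7122 − 69.9840 = 28.7282

$28.73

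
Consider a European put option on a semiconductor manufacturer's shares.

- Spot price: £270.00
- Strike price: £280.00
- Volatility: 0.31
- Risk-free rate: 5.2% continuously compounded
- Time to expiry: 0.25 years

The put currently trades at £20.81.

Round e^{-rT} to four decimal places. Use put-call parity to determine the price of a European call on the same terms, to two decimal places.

£14.42

exp(−rT) = exp(−0.052·0.25) = 0.9871
Put-call parity: C − P = S − K·e^(−rT) = 270 − 280·0.9871 = 270 − 276.3880 = -6.3880
C = P + (C − P) = 20.81 + (-6.3880) = 14.4220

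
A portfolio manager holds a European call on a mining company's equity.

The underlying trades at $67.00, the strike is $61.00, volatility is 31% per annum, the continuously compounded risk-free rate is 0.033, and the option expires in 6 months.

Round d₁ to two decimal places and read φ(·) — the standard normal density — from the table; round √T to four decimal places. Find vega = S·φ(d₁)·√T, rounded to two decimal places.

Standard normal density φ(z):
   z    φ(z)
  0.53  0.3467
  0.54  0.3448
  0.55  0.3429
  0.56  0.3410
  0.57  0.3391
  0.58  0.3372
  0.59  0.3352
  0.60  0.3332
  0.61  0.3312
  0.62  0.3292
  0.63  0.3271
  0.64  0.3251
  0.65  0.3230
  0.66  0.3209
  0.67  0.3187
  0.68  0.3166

T = 0.5;  σ√T = 0.2192
ln(S/K) + (r + σ²/2)T = ln(67/61) + (0.033 + 0.31²/2)·0.5 = 0.0938 + 0.0405 = 0.1343
d₁ = 0.1343 / 0.2192 = 0.6129 ⇒ 0.61
√T = √0.5 = 0.7071
φ(d₁) = φ(0.61) = 0.3312
vega = S·φ(d₁)·√T = 67·0.3312·0.7071 = 15.6908

15.69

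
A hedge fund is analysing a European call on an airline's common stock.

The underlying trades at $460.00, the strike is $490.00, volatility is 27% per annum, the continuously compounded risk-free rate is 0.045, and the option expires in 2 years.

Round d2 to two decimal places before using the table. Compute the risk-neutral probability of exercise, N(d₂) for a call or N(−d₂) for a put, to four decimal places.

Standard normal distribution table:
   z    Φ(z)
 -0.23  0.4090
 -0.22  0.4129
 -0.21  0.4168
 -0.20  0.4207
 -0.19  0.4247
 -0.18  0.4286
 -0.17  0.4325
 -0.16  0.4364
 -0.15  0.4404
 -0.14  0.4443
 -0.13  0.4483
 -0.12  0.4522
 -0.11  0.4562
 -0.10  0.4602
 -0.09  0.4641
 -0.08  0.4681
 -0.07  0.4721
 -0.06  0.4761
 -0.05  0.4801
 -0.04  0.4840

σ√T = 0.27 × 1.4142 = 0.3818
d₁ = [ln(460/490) + (0.045 + 0.27²/2)·2] / 0.3818 = [-0.0632 + 0.1629] / 0.3818 = 0.2612 ⇒ 0.26
d₂ = d₁ − σ√T = 0.2612 − 0.3818 = -0.1207 ⇒ -0.12
Risk-neutral Pr[S_T > K] = N(d₂) = N(-0.12) = 0.4522

0.4522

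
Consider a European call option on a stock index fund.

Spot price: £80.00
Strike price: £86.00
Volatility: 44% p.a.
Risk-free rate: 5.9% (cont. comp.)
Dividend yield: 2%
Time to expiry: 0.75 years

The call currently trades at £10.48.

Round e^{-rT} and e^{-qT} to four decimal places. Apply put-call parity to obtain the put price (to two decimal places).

exp(−qT) = exp(−0.02·0.75) = 0.9851;  exp(−rT) = exp(−0.059·0.75) = 0.9567
Put-call parity: C − P = S·e^(−qT) − K·e^(−rT) = 80·0.9851 − 86·0.9567 = 78.8080 − 82.2762 = -3.4682
P = C − (C − P) = 10.48 − (-3.4682) = 13.9482

£13.95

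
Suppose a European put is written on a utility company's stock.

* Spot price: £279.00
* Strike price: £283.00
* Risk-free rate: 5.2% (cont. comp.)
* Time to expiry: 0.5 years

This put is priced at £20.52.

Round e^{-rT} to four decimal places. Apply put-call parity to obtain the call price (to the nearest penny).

e^(−rT) = e^(−0.052·0.5) = 0.9743
Put-call parity: C − P = S − K·e^(−rT) = 279 − 283·0.9743 = 279 − 275.7269 = 3.2731
C = P + (C − P) = 20.52 + (3.2731) = 23.7931

£23.79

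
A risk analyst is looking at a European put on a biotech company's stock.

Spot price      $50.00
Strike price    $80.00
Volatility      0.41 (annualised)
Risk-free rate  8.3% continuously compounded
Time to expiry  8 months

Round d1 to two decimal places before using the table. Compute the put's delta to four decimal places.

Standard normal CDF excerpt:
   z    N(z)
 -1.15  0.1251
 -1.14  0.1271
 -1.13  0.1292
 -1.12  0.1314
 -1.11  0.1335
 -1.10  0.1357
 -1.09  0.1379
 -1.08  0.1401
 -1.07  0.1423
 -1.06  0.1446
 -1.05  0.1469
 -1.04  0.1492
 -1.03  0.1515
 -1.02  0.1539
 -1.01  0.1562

σ√T = 0.41·√0.6667 = 0.3348
ln(S/K) + (r + σ²/2)T = ln(50/80) + (0.083 + 0.41²/2)·0.6667 = -0.4700 + 0.1114 = -0.3586
d₁ = -0.3586 / 0.3348 = -1.0713 ⇒ -1.07
N(d₁) = N(-1.07) = 0.1423
Δ_put = N(d₁) − 1 = 0.1423 − 1 = -0.8577

-0.8577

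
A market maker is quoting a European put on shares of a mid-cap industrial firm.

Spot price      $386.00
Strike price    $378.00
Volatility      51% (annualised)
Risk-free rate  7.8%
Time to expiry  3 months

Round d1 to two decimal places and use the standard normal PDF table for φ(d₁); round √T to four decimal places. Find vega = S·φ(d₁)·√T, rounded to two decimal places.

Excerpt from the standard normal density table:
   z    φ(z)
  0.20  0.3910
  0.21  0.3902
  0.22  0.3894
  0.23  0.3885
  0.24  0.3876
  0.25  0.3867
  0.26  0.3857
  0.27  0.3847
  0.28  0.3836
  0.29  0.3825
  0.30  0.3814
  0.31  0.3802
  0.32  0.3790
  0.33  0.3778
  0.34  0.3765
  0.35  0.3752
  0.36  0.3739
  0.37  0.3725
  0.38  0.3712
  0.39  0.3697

σ√T = 0.51·√0.25 = 0.2550
d₁ = [ln(386/378) + (0.078 + ½·0.51²)·0.25] / (σ√T) = (0.0209 + 0.0520) / 0.2550 = 0.2861 which rounds to 0.29
√T = √0.25 = 0.5000
φ(d₁) = φ(0.29) = 0.3825
vega = S·φ(d₁)·√T = 386·0.3825·0.5000 = 73.8225
(Call and put vega coincide under Black-Scholes.)

73.82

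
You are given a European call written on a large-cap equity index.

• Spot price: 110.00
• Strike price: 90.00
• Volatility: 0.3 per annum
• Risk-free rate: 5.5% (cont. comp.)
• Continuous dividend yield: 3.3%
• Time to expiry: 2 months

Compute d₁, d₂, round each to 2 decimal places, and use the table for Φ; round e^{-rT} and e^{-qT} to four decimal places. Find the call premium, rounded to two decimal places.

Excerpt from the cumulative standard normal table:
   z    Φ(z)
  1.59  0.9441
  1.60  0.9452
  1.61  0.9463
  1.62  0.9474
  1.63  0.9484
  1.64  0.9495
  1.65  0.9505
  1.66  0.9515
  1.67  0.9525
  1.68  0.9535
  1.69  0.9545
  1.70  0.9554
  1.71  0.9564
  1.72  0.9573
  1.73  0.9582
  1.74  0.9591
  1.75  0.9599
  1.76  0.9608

T = 0.1667;  σ√T = 0.1225
d₁ = [ln(110/90) + (0.055 − 0.033 + 0.3²/2)·0.1667] / 0.1225 = [0.2007 + 0.0112] / 0.1225 = 1.7296 ⇒ 1.73
d₂ = d₁ − σ√T = 1.7296 − 0.1225 = 1.6072 ⇒ 1.61
exp(−qT) = exp(−0.033·0.1667) = 0.9945;  exp(−rT) = exp(−0.055·0.1667) = 0.9909
N(d₁) = N(1.73) = 0.9582;  N(d₂) = N(1.61) = 0.9463
C = 110·0.9945·0.9582 − 90·0.9909·0.9463 = 104.8223 − 84.3920 = 20.4303

20.43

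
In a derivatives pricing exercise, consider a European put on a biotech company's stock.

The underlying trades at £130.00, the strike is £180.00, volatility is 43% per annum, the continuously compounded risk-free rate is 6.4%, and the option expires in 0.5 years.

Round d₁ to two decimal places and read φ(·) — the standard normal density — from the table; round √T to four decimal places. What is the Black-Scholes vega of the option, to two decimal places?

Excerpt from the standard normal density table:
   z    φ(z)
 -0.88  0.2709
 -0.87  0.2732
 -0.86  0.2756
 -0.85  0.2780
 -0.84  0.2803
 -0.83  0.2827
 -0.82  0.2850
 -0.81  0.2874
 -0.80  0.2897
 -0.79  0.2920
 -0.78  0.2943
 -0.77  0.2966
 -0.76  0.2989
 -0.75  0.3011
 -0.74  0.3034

26.42

T = 0.5;  σ√T = 0.3041
d₁ = [ln(130/180) + (0.064 + 0.43²/2)·0.5] / 0.3041 = [-0.3254 + 0.0782] / 0.3041 = -0.8130 ⇒ -0.81
√T = √0.5 = 0.7071
φ(d₁) = φ(-0.81) = 0.2874
vega = S·φ(d₁)·√T = 130·0.2874·0.7071 = 26.4187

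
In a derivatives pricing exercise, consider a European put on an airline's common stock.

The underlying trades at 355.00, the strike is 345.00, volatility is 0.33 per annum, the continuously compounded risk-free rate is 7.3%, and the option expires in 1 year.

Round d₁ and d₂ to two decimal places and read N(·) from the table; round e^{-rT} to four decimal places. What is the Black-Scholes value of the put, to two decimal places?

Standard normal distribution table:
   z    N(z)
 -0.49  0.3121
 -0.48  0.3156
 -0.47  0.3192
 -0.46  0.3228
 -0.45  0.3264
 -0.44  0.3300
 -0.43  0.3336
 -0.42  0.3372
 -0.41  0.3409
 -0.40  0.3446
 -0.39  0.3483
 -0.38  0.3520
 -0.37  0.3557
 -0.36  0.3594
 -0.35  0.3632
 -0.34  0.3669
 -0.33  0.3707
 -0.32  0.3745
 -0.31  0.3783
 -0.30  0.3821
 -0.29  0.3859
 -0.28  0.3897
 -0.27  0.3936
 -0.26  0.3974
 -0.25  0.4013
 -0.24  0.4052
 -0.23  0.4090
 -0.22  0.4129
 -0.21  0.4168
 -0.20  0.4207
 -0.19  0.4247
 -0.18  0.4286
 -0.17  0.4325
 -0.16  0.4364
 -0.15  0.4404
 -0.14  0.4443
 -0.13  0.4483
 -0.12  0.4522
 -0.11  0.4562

29.18

σ√T = 0.33·√1 = 0.3300
ln(S/K) + (r + σ²/2)T = ln(355/345) + (0.073 + 0.33²/2)·1 = 0.0286 + 0.1275 = 0.1560
d₁ = 0.1560 / 0.3300 = 0.4728 ⇒ 0.47
d₂ = d₁ − σ√T = 0.4728 − 0.3300 = 0.1428 ⇒ 0.14
e^(−rT) = e^(−0.073·1) = 0.9296
N(−d₂) = N(-0.14) = 0.4443;  N(−d₁) = N(-0.47) = 0.3192
P = 345·0.9296·0.4443 − 355·0.3192 = 142.4923 − 113.3160 = 29.1763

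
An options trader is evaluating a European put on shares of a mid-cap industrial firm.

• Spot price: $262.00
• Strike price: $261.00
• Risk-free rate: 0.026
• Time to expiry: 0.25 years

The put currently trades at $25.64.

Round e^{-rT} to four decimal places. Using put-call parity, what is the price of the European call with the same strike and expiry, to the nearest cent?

exp(−rT) = exp(−0.026·0.25) = 0.9935
Put-call parity: C − P = S − K·e^(−rT) = 262 − 261·0.9935 = 262 − 259.3035 = 2.6965
C = P + (C − P) = 25.64 + (2.6965) = 28.3365

$28.34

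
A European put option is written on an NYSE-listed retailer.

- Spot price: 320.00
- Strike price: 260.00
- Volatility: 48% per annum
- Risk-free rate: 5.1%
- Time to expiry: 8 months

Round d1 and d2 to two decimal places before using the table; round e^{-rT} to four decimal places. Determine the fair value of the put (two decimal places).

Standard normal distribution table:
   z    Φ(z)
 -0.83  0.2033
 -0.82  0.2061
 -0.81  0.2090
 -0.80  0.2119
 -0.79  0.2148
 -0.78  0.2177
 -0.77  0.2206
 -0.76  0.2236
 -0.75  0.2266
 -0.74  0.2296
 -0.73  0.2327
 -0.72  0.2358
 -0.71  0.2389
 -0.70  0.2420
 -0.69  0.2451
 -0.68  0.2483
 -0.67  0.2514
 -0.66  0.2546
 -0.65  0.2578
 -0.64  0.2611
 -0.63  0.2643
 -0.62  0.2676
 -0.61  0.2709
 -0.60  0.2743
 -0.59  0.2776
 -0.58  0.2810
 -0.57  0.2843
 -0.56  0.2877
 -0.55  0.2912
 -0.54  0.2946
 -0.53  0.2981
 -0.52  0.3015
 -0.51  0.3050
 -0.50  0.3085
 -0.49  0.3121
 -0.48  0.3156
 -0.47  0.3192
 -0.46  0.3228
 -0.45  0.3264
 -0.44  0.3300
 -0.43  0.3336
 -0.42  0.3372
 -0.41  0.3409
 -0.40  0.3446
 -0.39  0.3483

17.86

T = 0.6667;  σ√T = 0.3919
d₁ = [ln(320/260) + (0.051 + ½·0.48²)·0.6667] / (σ√T) = (0.2076 + 0.1108) / 0.3919 = 0.8125 ⇒ 0.81
d₂ = 0.8125 − 0.3919 = 0.4206 ⇒ 0.42
e^(−rT) = e^(−0.051·0.6667) = 0.9666
P = 260·0.9666·N(-0.42) − 320·N(-0.81) = 260·0.9666·0.3372 − 320·0.2090 = 84.7438 − 66.8800 = 17.8638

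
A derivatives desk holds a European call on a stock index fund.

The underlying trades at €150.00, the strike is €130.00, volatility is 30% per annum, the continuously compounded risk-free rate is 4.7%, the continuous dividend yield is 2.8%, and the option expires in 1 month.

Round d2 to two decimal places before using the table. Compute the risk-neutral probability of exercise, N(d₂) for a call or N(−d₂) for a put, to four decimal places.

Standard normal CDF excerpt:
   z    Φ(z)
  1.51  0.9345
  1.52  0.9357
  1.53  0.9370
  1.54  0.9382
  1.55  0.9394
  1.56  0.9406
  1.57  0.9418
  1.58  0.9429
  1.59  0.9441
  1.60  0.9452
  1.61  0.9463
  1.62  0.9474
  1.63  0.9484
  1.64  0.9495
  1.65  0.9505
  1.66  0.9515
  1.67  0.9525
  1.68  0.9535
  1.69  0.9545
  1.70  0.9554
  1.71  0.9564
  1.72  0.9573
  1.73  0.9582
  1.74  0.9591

σ√T = 0.3 × 0.2887 = 0.0866
d₁ = [ln(150/130) + (0.047 − 0.028 + ½·0.3²)·0.08333] / (σ√T) = (0.1431 + 0.0053) / 0.0866 = 1.7140 which rounds to 1.71
d₂ = 1.7140 − 0.0866 = 1.6274 which rounds to 1.63
Pr(exercise) under Q = N(d₂) = 0.9484

0.9484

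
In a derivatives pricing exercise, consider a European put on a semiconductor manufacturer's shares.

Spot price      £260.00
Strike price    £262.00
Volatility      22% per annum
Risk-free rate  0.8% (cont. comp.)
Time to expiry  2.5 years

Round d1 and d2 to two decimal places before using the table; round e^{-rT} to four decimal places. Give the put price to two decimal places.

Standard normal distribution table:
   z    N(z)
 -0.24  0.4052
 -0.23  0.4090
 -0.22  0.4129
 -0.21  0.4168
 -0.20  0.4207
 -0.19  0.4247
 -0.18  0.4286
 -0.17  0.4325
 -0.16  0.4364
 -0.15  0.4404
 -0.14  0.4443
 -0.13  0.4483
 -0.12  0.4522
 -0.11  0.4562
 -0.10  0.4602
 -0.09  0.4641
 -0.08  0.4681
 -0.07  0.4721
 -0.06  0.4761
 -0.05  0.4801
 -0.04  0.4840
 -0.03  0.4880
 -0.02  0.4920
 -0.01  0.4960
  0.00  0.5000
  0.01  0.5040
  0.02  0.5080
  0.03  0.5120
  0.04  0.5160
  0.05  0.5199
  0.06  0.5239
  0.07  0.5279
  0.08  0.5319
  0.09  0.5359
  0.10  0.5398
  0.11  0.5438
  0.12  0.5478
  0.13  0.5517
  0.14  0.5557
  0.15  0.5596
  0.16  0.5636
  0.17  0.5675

£34.34

σ√T = 0.22·√2.5 = 0.3479
d₁ = [ln(260/262) + (0.008 + 0.22²/2)·2.5] / 0.3479 = [-0.0077 + 0.0805] / 0.3479 = 0.2094 → 0.21
d₂ = d₁ − σ√T = 0.2094 − 0.3479 = -0.1385 → -0.14
exp(−rT) = exp(−0.008·2.5) = 0.9802
P = 262·0.9802·N(0.14) − 260·N(-0.21) = 262·0.9802·0.5557 − 260·0.4168 = 142.7107 − 108.3680 = 34.3427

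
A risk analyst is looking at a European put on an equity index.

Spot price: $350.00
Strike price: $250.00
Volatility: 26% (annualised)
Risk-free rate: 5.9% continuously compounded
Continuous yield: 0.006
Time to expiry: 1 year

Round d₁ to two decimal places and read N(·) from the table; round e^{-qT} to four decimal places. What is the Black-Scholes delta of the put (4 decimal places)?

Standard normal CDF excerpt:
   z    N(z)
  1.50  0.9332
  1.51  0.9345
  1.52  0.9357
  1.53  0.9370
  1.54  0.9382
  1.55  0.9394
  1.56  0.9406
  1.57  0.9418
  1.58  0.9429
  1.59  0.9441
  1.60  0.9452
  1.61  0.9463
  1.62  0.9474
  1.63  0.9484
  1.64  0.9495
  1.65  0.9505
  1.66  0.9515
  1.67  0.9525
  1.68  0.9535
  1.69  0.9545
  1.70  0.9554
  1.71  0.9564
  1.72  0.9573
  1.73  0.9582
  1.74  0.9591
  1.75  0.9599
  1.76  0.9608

-0.0513

T = 1;  σ√T = 0.2600
d₁ = [ln(350/250) + (0.059 − 0.006 + 0.26²/2)·1] / 0.2600 = [0.3365 + 0.0868] / 0.2600 = 1.6280 which rounds to 1.63
N(d₁) = N(1.63) = 0.9484
Δ_put = e^(−qT)·(N(d₁) − 1) = 0.9940·(0.9484 − 1) = -0.0513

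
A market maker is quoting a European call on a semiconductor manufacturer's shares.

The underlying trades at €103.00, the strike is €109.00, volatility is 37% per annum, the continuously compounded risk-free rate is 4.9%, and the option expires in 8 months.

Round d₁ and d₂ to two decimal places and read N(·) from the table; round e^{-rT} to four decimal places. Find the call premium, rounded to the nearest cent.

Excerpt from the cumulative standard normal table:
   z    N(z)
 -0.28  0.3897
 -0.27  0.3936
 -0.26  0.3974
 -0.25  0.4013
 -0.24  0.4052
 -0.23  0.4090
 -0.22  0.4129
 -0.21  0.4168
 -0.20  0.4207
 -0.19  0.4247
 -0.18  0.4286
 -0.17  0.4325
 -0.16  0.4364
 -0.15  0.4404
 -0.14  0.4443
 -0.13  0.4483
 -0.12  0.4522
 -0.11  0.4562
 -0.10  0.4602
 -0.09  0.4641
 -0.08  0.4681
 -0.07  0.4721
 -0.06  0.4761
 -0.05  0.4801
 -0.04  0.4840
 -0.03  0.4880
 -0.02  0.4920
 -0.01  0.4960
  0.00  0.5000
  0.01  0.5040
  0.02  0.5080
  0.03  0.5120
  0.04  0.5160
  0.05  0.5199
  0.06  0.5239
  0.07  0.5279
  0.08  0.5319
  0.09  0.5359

€11.22

σ√T = 0.37 × 0.8165 = 0.3021
d₁ = [ln(103/109) + (0.049 + 0.37²/2)·0.6667] / 0.3021 = [-0.0566 + 0.0783] / 0.3021 = 0.0718 which rounds to 0.07
d₂ = d₁ − σ√T = 0.0718 − 0.3021 = -0.2303 which rounds to -0.23
e^(−rT) = e^(−0.049·0.6667) = 0.9679
N(d₁) = N(0.07) = 0.5279;  N(d₂) = N(-0.23) = 0.4090
C = 103·0.5279 − 109·0.9679·0.4090 = 54.3737 − 43.1499 = 11.2238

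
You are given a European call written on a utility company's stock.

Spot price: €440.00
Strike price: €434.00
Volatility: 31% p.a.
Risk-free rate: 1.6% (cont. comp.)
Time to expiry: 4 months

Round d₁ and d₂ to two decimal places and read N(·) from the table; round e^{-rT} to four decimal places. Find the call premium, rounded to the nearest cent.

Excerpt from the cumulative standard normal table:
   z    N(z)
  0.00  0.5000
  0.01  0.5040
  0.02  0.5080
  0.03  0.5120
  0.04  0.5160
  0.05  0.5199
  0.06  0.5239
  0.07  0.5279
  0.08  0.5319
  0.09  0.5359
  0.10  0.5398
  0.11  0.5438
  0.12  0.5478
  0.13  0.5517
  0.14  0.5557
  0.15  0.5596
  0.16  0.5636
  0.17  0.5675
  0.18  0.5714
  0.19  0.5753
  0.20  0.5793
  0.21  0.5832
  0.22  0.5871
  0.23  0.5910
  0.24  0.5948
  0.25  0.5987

€35.59

σ√T = 0.31 × 0.5774 = 0.1790
d₁ = [ln(440/434) + (0.016 + 0.31²/2)·0.3333] / 0.1790 = [0.0137 + 0.0213] / 0.1790 = 0.1960 ⇒ 0.20
d₂ = d₁ − σ√T = 0.1960 − 0.1790 = 0.0170 ⇒ 0.02
e^(−rT) = e^(−0.016·0.3333) = 0.9947
C = 440·N(0.20) − 434·0.9947·N(0.02) = 440·0.5793 − 434·0.9947·0.5080 = 254.8920 − 219.3035 = 35.5885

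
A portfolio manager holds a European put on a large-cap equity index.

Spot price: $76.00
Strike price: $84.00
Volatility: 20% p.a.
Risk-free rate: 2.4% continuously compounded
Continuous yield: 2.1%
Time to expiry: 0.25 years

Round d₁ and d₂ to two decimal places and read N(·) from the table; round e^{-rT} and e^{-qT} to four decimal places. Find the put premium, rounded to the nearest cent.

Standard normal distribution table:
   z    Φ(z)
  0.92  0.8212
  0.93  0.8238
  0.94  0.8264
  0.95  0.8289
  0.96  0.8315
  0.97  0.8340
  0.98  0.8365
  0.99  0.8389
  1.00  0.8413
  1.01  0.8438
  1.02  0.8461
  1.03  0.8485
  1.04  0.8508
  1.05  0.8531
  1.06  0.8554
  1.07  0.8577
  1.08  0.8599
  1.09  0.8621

σ√T = 0.2·√0.25 = 0.1000
ln(S/K) + (r − q + σ²/2)T = ln(76/84) + (0.024 − 0.021 + 0.2²/2)·0.25 = -0.1001 + 0.0058 = -0.0943
d₁ = -0.0943 / 0.1000 = -0.9433 ≈ -0.94
d₂ = d₁ − σ√T = -0.9433 − 0.1000 = -1.0433 ≈ -1.04
exp(−qT) = exp(−0.021·0.25) = 0.9948;  exp(−rT) = exp(−0.024·0.25) = 0.9940
N(−d₂) = N(1.04) = 0.8508;  N(−d₁) = N(0.94) = 0.8264
P = 84·0.9940·0.8508 − 76·0.9948·0.8264 = 71.0384 − 62.4798 = 8.5586

$8.56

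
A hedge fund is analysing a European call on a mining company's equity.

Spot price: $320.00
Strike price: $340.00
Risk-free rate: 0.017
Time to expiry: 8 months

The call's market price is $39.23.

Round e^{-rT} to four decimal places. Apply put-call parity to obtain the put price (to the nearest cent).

$55.39

e^(−rT) = e^(−0.017·0.6667) = 0.9887
Put-call parity: C − P = S − K·e^(−rT) = 320 − 340·0.9887 = 320 − 336.1580 = -16.1580
P = C − (C − P) = 39.23 − (-16.1580) = 55.3880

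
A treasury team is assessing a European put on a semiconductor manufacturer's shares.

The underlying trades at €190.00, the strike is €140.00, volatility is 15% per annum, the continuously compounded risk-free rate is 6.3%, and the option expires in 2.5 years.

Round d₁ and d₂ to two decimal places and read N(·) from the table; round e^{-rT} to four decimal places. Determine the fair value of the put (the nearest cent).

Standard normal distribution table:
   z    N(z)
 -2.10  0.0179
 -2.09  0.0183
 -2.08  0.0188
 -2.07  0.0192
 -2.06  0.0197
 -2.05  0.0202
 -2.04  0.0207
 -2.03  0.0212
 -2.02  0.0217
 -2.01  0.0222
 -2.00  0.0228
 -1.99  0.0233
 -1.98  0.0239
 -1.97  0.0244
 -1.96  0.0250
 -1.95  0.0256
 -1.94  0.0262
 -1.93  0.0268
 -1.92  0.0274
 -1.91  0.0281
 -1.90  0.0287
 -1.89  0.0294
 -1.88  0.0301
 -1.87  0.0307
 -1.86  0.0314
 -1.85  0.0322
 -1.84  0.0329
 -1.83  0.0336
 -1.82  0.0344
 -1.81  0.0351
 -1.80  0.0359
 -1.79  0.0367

€0.37

σ√T = 0.15 × 1.5811 = 0.2372
d₁ = [ln(190/140) + (0.063 + ½·0.15²)·2.5] / (σ√T) = (0.3054 + 0.1856) / 0.2372 = 2.0703 which rounds to 2.07
d₂ = 2.0703 − 0.2372 = 1.8331 which rounds to 1.83
e^(−rT) = e^(−0.063·2.5) = 0.8543
N(−d₂) = N(-1.83) = 0.0336;  N(−d₁) = N(-2.07) = 0.0192
P = 140·0.8543·0.0336 − 190·0.0192 = 4.0186 − 3.6480 = 0.3706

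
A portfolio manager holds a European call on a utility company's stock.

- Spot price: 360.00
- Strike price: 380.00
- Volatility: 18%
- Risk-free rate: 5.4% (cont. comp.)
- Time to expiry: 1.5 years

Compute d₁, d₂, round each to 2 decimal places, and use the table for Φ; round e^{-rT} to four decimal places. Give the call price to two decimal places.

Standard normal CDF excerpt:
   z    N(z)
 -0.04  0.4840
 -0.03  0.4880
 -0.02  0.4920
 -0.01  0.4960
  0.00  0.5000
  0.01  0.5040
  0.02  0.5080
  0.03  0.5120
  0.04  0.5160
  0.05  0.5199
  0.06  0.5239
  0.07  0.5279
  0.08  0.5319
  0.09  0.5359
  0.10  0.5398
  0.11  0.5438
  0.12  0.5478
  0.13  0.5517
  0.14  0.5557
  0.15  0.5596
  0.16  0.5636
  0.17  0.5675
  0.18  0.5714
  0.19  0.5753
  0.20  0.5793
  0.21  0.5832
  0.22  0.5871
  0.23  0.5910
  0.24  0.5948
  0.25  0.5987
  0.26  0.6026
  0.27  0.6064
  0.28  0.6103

36.14

σ√T = 0.18·√1.5 = 0.2205
d₁ = [ln(360/380) + (0.054 + ½·0.18²)·1.5] / (σ√T) = (-0.0541 + 0.1053) / 0.2205 = 0.2324 → 0.23
d₂ = 0.2324 − 0.2205 = 0.0119 → 0.01
e^(−rT) = e^(−0.054·1.5) = 0.9222
N(d₁) = N(0.23) = 0.5910;  N(d₂) = N(0.01) = 0.5040
C = 360·0.5910 − 380·0.9222·0.5040 = 212.7600 − 176.6197 = 36.1403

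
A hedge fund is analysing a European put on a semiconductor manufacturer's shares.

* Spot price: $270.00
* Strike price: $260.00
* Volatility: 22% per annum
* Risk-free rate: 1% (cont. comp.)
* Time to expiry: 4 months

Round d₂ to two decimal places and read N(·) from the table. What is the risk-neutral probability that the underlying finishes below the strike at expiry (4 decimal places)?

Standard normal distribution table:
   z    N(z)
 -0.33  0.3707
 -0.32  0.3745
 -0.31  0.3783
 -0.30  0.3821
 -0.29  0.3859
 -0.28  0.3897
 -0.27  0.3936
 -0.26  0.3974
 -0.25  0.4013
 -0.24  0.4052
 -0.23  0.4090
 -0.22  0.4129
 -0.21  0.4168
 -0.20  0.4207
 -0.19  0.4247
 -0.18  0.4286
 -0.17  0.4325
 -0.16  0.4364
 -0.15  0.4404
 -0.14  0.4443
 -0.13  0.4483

0.3974

T = 0.3333;  σ√T = 0.1270
ln(S/K) + (r + σ²/2)T = ln(270/260) + (0.01 + 0.22²/2)·0.3333 = 0.0377 + 0.0114 = 0.0491
d₁ = 0.0491 / 0.1270 = 0.3869 which rounds to 0.39
d₂ = d₁ − σ√T = 0.3869 − 0.1270 = 0.2599 which rounds to 0.26
Pr(exercise) under Q = N(−d₂) = N(-0.26) = 0.3974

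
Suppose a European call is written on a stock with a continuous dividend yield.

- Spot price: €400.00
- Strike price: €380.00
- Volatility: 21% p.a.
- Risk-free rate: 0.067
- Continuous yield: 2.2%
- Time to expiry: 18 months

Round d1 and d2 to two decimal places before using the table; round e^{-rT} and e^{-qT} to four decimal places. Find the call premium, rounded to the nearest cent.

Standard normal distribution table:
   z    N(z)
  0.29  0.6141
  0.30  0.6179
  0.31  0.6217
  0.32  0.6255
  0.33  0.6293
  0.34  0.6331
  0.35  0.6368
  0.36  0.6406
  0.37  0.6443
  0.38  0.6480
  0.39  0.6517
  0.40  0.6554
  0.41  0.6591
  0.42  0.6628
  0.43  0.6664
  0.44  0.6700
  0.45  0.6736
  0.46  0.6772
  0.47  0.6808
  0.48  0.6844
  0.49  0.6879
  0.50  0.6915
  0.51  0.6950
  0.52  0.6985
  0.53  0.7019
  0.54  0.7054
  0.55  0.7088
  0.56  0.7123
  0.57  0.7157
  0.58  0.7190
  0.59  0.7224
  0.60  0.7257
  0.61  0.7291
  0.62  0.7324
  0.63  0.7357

€63.30

σ√T = 0.21 × 1.2247 = 0.2572
d₁ = [ln(400/380) + (0.067 − 0.022 + 0.21²/2)·1.5] / 0.2572 = [0.0513 + 0.1006] / 0.2572 = 0.5905 → 0.59
d₂ = d₁ − σ√T = 0.5905 − 0.2572 = 0.3333 → 0.33
e^(−qT) = e^(−0.022·1.5) = 0.9675;  e^(−rT) = e^(−0.067·1.5) = 0.9044
N(d₁) = N(0.59) = 0.7224;  N(d₂) = N(0.33) = 0.6293
C = 400·0.9675·0.7224 − 380·0.9044·0.6293 = 279.5688 − 216.2728 = 63.2960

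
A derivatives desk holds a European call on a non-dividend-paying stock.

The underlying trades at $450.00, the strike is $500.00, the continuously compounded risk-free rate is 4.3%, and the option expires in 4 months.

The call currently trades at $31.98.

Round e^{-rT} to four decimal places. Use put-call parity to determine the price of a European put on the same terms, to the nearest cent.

exp(−rT) = exp(−0.043·0.3333) = 0.9858
Put-call parity: C − P = S − K·e^(−rT) = 450 − 500·0.9858 = 450 − 492.9000 = -42.9000
P = C − (C − P) = 31.98 − (-42.9000) = 74.8800

$74.88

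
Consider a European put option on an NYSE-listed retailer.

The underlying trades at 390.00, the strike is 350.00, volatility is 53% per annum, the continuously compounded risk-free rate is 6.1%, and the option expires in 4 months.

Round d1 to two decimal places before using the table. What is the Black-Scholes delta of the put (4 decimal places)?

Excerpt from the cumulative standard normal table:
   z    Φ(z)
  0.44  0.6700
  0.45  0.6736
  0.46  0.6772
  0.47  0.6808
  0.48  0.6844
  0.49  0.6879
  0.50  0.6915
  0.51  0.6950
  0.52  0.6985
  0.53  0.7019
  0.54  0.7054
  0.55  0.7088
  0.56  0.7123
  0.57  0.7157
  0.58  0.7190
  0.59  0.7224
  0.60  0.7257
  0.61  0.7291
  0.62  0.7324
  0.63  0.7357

T = 0.3333;  σ√T = 0.3060
d₁ = [ln(390/350) + (0.061 + 0.53²/2)·0.3333] / 0.3060 = [0.1082 + 0.0672] / 0.3060 = 0.5731 → 0.57
N(d₁) = N(0.57) = 0.7157
Δ_put = N(d₁) − 1 = 0.7157 − 1 = -0.2843

-0.2843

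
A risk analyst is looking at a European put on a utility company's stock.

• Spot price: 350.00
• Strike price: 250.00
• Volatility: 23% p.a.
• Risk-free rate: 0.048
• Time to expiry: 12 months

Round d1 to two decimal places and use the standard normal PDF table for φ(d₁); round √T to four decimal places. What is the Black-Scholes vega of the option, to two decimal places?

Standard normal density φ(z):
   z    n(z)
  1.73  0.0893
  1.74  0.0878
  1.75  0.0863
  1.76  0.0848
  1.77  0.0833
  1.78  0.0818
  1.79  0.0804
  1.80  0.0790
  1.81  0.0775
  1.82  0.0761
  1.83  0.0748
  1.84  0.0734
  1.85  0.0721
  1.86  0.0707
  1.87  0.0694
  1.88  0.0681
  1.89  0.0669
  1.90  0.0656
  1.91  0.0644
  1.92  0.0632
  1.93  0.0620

28.14

σ√T = 0.23·√1 = 0.2300
ln(S/K) + (r + σ²/2)T = ln(350/250) + (0.048 + 0.23²/2)·1 = 0.3365 + 0.0745 = 0.4109
d₁ = 0.4109 / 0.2300 = 1.7866 ≈ 1.79
√T = √1 = 1.0000
φ(d₁) = φ(1.79) = 0.0804
vega = S·φ(d₁)·√T = 350·0.0804·1.0000 = 28.1400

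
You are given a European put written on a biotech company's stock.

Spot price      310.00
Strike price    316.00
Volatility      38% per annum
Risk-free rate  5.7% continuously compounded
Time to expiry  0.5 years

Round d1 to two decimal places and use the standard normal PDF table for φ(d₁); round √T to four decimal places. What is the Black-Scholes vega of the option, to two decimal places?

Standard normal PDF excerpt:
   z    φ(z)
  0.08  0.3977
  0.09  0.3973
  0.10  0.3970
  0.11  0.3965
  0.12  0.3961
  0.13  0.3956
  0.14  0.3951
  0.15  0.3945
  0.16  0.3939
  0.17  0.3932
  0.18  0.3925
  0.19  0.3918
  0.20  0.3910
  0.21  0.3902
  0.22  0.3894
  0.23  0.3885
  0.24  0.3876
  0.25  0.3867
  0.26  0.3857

86.19

T = 0.5;  σ√T = 0.2687
d₁ = [ln(310/316) + (0.057 + 0.38²/2)·0.5] / 0.2687 = [-0.0192 + 0.0646] / 0.2687 = 0.1691 ⇒ 0.17
√T = √0.5 = 0.7071
φ(d₁) = φ(0.17) = 0.3932
vega = S·φ(d₁)·√T = 310·0.3932·0.7071 = 86.1898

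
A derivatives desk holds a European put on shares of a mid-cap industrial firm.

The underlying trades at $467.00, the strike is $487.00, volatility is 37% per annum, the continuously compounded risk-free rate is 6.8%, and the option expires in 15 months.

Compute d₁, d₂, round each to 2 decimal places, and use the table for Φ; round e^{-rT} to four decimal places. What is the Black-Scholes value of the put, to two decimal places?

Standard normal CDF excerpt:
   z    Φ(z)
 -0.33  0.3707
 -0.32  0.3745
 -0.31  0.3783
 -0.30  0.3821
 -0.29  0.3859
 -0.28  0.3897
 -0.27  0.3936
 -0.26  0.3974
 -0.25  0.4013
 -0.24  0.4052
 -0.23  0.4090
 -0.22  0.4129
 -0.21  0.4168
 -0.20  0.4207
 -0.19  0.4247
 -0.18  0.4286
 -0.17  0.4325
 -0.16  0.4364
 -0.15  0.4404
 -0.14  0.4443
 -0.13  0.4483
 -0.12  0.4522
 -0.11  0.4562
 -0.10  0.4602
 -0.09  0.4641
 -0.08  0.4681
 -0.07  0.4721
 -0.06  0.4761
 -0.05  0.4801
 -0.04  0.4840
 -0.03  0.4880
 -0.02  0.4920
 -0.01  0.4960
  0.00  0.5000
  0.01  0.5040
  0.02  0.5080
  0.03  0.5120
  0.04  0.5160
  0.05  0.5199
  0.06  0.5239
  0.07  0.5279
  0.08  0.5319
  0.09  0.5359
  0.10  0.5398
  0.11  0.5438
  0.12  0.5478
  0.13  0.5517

$64.79

σ√T = 0.37·√1.25 = 0.4137
ln(S/K) + (r + σ²/2)T = ln(467/487) + (0.068 + 0.37²/2)·1.25 = -0.0419 + 0.1706 = 0.1286
d₁ = 0.1286 / 0.4137 = 0.3109 → 0.31
d₂ = d₁ − σ√T = 0.3109 − 0.4137 = -0.1027 → -0.10
e^(−rT) = e^(−0.068·1.25) = 0.9185
N(−d₂) = N(0.10) = 0.5398;  N(−d₁) = N(-0.31) = 0.3783
P = 487·0.9185·0.5398 − 467·0.3783 = 241.4577 − 176.6661 = 64.7916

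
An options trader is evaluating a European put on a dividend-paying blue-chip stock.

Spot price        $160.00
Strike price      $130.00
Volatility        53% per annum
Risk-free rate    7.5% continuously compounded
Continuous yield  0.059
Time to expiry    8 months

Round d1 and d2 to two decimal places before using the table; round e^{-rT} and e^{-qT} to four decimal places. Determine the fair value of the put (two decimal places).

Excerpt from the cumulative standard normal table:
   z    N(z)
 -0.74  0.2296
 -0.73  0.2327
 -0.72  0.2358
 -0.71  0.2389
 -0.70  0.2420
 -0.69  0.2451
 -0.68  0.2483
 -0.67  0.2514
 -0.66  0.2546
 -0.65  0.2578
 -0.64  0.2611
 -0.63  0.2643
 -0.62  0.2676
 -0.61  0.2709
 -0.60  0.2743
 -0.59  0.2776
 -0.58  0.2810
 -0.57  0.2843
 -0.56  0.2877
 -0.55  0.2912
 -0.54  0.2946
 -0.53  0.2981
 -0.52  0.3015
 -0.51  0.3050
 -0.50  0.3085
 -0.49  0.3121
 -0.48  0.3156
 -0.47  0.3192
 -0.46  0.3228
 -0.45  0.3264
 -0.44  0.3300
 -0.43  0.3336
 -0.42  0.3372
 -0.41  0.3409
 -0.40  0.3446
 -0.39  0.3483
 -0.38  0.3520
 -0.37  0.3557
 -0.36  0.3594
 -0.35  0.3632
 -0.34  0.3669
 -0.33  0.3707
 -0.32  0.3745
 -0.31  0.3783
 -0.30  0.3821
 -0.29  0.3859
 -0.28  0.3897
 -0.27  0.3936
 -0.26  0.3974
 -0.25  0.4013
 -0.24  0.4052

$11.45

σ√T = 0.53 × 0.8165 = 0.4327
d₁ = [ln(160/130) + (0.075 − 0.059 + 0.53²/2)·0.6667] / 0.4327 = [0.2076 + 0.1043] / 0.4327 = 0.7208 ≈ 0.72
d₂ = d₁ − σ√T = 0.7208 − 0.4327 = 0.2881 ≈ 0.29
e^(−qT) = e^(−0.059·0.6667) = 0.9614;  e^(−rT) = e^(−0.075·0.6667) = 0.9512
P = 130·0.9512·N(-0.29) − 160·0.9614·N(-0.72) = 130·0.9512·0.3859 − 160·0.9614·0.2358 = 47.7189 − 36.2717 = 11.4472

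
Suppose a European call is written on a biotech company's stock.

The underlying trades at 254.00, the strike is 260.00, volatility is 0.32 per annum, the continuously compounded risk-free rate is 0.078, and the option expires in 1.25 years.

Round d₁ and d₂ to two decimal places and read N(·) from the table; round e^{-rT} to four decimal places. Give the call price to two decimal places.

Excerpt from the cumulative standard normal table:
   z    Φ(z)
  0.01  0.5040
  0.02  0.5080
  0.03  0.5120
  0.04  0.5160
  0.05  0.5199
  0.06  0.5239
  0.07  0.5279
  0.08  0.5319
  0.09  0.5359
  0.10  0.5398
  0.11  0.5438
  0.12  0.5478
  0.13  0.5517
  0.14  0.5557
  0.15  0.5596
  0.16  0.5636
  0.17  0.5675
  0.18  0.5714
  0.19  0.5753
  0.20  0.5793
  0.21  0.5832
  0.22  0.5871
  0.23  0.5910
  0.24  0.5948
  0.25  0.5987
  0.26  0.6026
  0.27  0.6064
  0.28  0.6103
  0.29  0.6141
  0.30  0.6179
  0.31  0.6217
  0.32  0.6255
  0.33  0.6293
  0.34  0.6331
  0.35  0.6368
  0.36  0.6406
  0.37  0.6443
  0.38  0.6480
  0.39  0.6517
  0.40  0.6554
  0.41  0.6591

T = 1.25;  σ√T = 0.3578
d₁ = [ln(254/260) + (0.078 + 0.32²/2)·1.25] / 0.3578 = [-0.0233 + 0.1615] / 0.3578 = 0.3861 ⇒ 0.39
d₂ = d₁ − σ√T = 0.3861 − 0.3578 = 0.0284 ⇒ 0.03
e^(−rT) = e^(−0.078·1.25) = 0.9071
C = 254·N(0.39) − 260·0.9071·N(0.03) = 254·0.6517 − 260·0.9071·0.5120 = 165.5318 − 120.7532 = 44.7786

44.78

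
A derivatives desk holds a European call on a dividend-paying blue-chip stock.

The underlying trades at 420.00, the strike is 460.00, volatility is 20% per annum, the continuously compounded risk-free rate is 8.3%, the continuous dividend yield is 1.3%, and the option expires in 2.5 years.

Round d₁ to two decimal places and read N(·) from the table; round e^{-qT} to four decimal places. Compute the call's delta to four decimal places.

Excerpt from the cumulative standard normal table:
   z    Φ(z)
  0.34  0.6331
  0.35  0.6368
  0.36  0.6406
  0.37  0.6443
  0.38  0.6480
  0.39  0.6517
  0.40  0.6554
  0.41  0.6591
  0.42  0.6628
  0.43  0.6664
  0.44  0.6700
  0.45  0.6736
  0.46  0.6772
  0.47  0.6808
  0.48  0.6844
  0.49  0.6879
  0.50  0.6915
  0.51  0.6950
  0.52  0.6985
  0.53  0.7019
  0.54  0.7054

σ√T = 0.2·√2.5 = 0.3162
ln(S/K) + (r − q + σ²/2)T = ln(420/460) + (0.083 − 0.013 + 0.2²/2)·2.5 = -0.0910 + 0.2250 = 0.1340
d₁ = 0.1340 / 0.3162 = 0.4238 → 0.42
N(d₁) = N(0.42) = 0.6628
Δ_call = exp(−qT)·N(d₁) = 0.9680·0.6628 = 0.6416

0.6416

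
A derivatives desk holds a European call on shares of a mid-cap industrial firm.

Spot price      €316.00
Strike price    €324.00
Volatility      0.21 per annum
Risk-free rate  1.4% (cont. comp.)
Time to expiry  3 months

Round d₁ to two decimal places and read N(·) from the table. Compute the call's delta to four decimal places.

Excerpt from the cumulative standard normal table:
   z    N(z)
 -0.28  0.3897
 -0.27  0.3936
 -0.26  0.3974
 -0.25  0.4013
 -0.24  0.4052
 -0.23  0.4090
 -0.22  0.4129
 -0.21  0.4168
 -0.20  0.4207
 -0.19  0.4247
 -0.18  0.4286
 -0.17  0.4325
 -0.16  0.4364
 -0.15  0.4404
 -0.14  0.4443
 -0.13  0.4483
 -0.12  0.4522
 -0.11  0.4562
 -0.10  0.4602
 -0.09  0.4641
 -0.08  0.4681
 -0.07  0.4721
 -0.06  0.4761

0.4404

σ√T = 0.21 × 0.5000 = 0.1050
d₁ = [ln(316/324) + (0.014 + 0.21²/2)·0.25] / 0.1050 = [-0.0250 + 0.0090] / 0.1050 = -0.1523 which rounds to -0.15
N(d₁) = N(-0.15) = 0.4404
Δ_call = N(d₁) = 0.4404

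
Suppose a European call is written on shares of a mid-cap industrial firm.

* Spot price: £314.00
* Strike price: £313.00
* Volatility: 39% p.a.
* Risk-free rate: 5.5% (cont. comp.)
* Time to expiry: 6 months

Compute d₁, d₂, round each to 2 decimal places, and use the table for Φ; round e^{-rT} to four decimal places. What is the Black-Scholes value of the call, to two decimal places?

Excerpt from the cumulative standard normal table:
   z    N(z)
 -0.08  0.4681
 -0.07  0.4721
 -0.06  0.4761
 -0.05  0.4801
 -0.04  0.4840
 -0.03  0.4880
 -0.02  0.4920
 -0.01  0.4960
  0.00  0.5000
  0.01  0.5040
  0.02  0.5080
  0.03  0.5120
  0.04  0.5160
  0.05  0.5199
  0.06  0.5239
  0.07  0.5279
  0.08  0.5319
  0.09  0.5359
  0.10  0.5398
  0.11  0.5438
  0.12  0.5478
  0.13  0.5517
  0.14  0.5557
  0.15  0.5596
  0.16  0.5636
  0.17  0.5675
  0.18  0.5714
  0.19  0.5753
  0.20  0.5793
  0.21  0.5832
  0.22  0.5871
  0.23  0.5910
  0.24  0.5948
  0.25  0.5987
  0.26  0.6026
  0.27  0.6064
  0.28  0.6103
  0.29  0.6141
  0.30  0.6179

σ√T = 0.39 × 0.7071 = 0.2758
ln(S/K) + (r + σ²/2)T = ln(314/313) + (0.055 + 0.39²/2)·0.5 = 0.0032 + 0.0655 = 0.0687
d₁ = 0.0687 / 0.2758 = 0.2492 ≈ 0.25
d₂ = d₁ − σ√T = 0.2492 − 0.2758 = -0.0266 ≈ -0.03
exp(−rT) = exp(−0.055·0.5) = 0.9729
N(d₁) = N(0.25) = 0.5987;  N(d₂) = N(-0.03) = 0.4880
C = 314·0.5987 − 313·0.9729·0.4880 = 187.9918 − 148.6046 = 39.3872

£39.39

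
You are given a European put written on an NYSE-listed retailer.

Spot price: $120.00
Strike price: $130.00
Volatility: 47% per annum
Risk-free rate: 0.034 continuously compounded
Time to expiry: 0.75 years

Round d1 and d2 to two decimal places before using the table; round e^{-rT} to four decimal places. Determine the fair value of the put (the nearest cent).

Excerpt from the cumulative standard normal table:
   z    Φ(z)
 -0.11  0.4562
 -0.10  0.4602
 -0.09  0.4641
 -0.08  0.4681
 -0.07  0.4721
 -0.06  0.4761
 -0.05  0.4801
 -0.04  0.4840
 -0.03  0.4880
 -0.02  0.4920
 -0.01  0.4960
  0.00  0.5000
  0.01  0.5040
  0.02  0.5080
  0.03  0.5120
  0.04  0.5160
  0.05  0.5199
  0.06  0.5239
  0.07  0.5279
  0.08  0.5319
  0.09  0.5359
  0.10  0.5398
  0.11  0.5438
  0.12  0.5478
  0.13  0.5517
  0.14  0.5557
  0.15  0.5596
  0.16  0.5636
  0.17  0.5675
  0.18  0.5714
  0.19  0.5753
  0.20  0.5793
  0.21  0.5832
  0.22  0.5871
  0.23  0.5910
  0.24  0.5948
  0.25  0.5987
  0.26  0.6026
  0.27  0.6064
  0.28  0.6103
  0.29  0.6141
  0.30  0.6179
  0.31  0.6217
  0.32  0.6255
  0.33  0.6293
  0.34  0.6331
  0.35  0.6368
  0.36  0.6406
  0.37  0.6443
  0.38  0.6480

$23.58

T = 0.75;  σ√T = 0.4070
d₁ = [ln(120/130) + (0.034 + ½·0.47²)·0.75] / (σ√T) = (-0.0800 + 0.1083) / 0.4070 = 0.0695 which rounds to 0.07
d₂ = 0.0695 − 0.4070 = -0.3375 which rounds to -0.34
e^(−rT) = e^(−0.034·0.75) = 0.9748
N(−d₂) = N(0.34) = 0.6331;  N(−d₁) = N(-0.07) = 0.4721
P = 130·0.9748·0.6331 − 120·0.4721 = 80.2290 − 56.6520 = 23.5770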